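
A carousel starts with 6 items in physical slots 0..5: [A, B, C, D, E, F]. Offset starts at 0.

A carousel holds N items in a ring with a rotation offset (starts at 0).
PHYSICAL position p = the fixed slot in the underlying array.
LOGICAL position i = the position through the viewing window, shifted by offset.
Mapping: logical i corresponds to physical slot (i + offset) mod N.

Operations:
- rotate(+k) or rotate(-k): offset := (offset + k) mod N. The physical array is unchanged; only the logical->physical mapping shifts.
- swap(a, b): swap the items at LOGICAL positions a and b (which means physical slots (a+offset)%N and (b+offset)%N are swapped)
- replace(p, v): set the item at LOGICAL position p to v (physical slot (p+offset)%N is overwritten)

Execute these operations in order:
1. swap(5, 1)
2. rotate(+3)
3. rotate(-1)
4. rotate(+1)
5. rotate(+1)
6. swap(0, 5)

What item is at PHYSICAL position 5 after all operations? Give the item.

Answer: B

Derivation:
After op 1 (swap(5, 1)): offset=0, physical=[A,F,C,D,E,B], logical=[A,F,C,D,E,B]
After op 2 (rotate(+3)): offset=3, physical=[A,F,C,D,E,B], logical=[D,E,B,A,F,C]
After op 3 (rotate(-1)): offset=2, physical=[A,F,C,D,E,B], logical=[C,D,E,B,A,F]
After op 4 (rotate(+1)): offset=3, physical=[A,F,C,D,E,B], logical=[D,E,B,A,F,C]
After op 5 (rotate(+1)): offset=4, physical=[A,F,C,D,E,B], logical=[E,B,A,F,C,D]
After op 6 (swap(0, 5)): offset=4, physical=[A,F,C,E,D,B], logical=[D,B,A,F,C,E]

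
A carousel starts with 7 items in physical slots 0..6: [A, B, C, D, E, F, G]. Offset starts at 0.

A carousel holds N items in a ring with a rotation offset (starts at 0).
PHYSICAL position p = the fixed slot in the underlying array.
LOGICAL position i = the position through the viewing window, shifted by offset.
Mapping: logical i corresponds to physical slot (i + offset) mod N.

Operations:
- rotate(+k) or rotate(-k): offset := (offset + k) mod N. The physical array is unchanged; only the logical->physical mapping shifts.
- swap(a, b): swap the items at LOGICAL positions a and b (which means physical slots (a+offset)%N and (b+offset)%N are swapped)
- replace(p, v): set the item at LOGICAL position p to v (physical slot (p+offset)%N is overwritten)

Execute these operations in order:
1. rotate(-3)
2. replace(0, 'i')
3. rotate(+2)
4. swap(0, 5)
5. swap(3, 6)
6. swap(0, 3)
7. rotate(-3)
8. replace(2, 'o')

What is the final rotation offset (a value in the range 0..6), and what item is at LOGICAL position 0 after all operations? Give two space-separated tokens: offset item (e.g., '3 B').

Answer: 3 D

Derivation:
After op 1 (rotate(-3)): offset=4, physical=[A,B,C,D,E,F,G], logical=[E,F,G,A,B,C,D]
After op 2 (replace(0, 'i')): offset=4, physical=[A,B,C,D,i,F,G], logical=[i,F,G,A,B,C,D]
After op 3 (rotate(+2)): offset=6, physical=[A,B,C,D,i,F,G], logical=[G,A,B,C,D,i,F]
After op 4 (swap(0, 5)): offset=6, physical=[A,B,C,D,G,F,i], logical=[i,A,B,C,D,G,F]
After op 5 (swap(3, 6)): offset=6, physical=[A,B,F,D,G,C,i], logical=[i,A,B,F,D,G,C]
After op 6 (swap(0, 3)): offset=6, physical=[A,B,i,D,G,C,F], logical=[F,A,B,i,D,G,C]
After op 7 (rotate(-3)): offset=3, physical=[A,B,i,D,G,C,F], logical=[D,G,C,F,A,B,i]
After op 8 (replace(2, 'o')): offset=3, physical=[A,B,i,D,G,o,F], logical=[D,G,o,F,A,B,i]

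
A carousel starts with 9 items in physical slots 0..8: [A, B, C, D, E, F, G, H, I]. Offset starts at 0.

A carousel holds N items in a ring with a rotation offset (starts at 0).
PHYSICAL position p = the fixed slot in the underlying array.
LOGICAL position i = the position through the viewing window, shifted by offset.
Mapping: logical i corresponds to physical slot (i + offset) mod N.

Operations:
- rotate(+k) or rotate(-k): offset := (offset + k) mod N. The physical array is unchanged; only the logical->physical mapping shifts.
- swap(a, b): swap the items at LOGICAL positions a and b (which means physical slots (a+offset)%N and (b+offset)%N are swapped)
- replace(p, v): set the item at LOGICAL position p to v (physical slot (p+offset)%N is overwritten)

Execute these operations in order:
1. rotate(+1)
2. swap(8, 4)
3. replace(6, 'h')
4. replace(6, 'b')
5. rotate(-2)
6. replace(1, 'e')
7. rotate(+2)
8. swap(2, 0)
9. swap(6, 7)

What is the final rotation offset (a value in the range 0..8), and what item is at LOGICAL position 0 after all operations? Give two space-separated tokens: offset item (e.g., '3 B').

After op 1 (rotate(+1)): offset=1, physical=[A,B,C,D,E,F,G,H,I], logical=[B,C,D,E,F,G,H,I,A]
After op 2 (swap(8, 4)): offset=1, physical=[F,B,C,D,E,A,G,H,I], logical=[B,C,D,E,A,G,H,I,F]
After op 3 (replace(6, 'h')): offset=1, physical=[F,B,C,D,E,A,G,h,I], logical=[B,C,D,E,A,G,h,I,F]
After op 4 (replace(6, 'b')): offset=1, physical=[F,B,C,D,E,A,G,b,I], logical=[B,C,D,E,A,G,b,I,F]
After op 5 (rotate(-2)): offset=8, physical=[F,B,C,D,E,A,G,b,I], logical=[I,F,B,C,D,E,A,G,b]
After op 6 (replace(1, 'e')): offset=8, physical=[e,B,C,D,E,A,G,b,I], logical=[I,e,B,C,D,E,A,G,b]
After op 7 (rotate(+2)): offset=1, physical=[e,B,C,D,E,A,G,b,I], logical=[B,C,D,E,A,G,b,I,e]
After op 8 (swap(2, 0)): offset=1, physical=[e,D,C,B,E,A,G,b,I], logical=[D,C,B,E,A,G,b,I,e]
After op 9 (swap(6, 7)): offset=1, physical=[e,D,C,B,E,A,G,I,b], logical=[D,C,B,E,A,G,I,b,e]

Answer: 1 D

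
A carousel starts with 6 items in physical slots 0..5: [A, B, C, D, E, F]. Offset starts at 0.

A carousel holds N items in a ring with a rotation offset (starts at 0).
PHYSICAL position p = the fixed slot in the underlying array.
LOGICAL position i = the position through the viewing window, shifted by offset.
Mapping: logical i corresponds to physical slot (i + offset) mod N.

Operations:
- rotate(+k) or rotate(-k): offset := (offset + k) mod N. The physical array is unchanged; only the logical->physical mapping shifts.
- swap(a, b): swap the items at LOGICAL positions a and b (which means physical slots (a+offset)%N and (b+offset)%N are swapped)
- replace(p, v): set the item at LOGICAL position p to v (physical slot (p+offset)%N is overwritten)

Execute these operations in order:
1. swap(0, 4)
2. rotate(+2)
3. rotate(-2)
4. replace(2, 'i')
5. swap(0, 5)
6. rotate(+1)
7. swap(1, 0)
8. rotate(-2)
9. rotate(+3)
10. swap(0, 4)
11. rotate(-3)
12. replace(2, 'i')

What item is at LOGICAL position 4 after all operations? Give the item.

Answer: D

Derivation:
After op 1 (swap(0, 4)): offset=0, physical=[E,B,C,D,A,F], logical=[E,B,C,D,A,F]
After op 2 (rotate(+2)): offset=2, physical=[E,B,C,D,A,F], logical=[C,D,A,F,E,B]
After op 3 (rotate(-2)): offset=0, physical=[E,B,C,D,A,F], logical=[E,B,C,D,A,F]
After op 4 (replace(2, 'i')): offset=0, physical=[E,B,i,D,A,F], logical=[E,B,i,D,A,F]
After op 5 (swap(0, 5)): offset=0, physical=[F,B,i,D,A,E], logical=[F,B,i,D,A,E]
After op 6 (rotate(+1)): offset=1, physical=[F,B,i,D,A,E], logical=[B,i,D,A,E,F]
After op 7 (swap(1, 0)): offset=1, physical=[F,i,B,D,A,E], logical=[i,B,D,A,E,F]
After op 8 (rotate(-2)): offset=5, physical=[F,i,B,D,A,E], logical=[E,F,i,B,D,A]
After op 9 (rotate(+3)): offset=2, physical=[F,i,B,D,A,E], logical=[B,D,A,E,F,i]
After op 10 (swap(0, 4)): offset=2, physical=[B,i,F,D,A,E], logical=[F,D,A,E,B,i]
After op 11 (rotate(-3)): offset=5, physical=[B,i,F,D,A,E], logical=[E,B,i,F,D,A]
After op 12 (replace(2, 'i')): offset=5, physical=[B,i,F,D,A,E], logical=[E,B,i,F,D,A]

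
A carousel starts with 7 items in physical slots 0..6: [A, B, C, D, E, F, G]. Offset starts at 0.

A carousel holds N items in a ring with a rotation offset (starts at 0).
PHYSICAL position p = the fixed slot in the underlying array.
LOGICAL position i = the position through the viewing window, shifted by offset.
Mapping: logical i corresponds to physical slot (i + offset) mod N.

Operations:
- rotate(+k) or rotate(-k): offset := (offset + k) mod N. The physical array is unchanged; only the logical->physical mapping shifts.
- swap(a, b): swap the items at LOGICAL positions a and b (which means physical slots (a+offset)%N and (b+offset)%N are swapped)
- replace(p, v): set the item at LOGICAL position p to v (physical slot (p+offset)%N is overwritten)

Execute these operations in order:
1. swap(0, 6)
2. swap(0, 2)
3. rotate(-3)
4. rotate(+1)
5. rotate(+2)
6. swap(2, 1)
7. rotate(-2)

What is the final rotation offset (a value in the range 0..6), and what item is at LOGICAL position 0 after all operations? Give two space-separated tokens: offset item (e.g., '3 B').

Answer: 5 F

Derivation:
After op 1 (swap(0, 6)): offset=0, physical=[G,B,C,D,E,F,A], logical=[G,B,C,D,E,F,A]
After op 2 (swap(0, 2)): offset=0, physical=[C,B,G,D,E,F,A], logical=[C,B,G,D,E,F,A]
After op 3 (rotate(-3)): offset=4, physical=[C,B,G,D,E,F,A], logical=[E,F,A,C,B,G,D]
After op 4 (rotate(+1)): offset=5, physical=[C,B,G,D,E,F,A], logical=[F,A,C,B,G,D,E]
After op 5 (rotate(+2)): offset=0, physical=[C,B,G,D,E,F,A], logical=[C,B,G,D,E,F,A]
After op 6 (swap(2, 1)): offset=0, physical=[C,G,B,D,E,F,A], logical=[C,G,B,D,E,F,A]
After op 7 (rotate(-2)): offset=5, physical=[C,G,B,D,E,F,A], logical=[F,A,C,G,B,D,E]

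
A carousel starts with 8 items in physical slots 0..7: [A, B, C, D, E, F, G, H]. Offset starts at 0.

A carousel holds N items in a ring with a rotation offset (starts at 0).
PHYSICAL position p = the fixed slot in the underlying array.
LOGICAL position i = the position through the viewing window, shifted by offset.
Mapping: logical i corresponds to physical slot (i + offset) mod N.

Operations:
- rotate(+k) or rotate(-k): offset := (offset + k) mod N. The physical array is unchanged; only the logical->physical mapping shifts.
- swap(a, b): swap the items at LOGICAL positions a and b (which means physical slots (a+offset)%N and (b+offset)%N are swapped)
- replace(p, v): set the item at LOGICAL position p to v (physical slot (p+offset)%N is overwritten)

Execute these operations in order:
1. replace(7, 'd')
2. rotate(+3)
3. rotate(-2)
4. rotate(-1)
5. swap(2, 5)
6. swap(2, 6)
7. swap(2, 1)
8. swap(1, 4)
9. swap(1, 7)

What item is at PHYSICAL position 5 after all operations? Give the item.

After op 1 (replace(7, 'd')): offset=0, physical=[A,B,C,D,E,F,G,d], logical=[A,B,C,D,E,F,G,d]
After op 2 (rotate(+3)): offset=3, physical=[A,B,C,D,E,F,G,d], logical=[D,E,F,G,d,A,B,C]
After op 3 (rotate(-2)): offset=1, physical=[A,B,C,D,E,F,G,d], logical=[B,C,D,E,F,G,d,A]
After op 4 (rotate(-1)): offset=0, physical=[A,B,C,D,E,F,G,d], logical=[A,B,C,D,E,F,G,d]
After op 5 (swap(2, 5)): offset=0, physical=[A,B,F,D,E,C,G,d], logical=[A,B,F,D,E,C,G,d]
After op 6 (swap(2, 6)): offset=0, physical=[A,B,G,D,E,C,F,d], logical=[A,B,G,D,E,C,F,d]
After op 7 (swap(2, 1)): offset=0, physical=[A,G,B,D,E,C,F,d], logical=[A,G,B,D,E,C,F,d]
After op 8 (swap(1, 4)): offset=0, physical=[A,E,B,D,G,C,F,d], logical=[A,E,B,D,G,C,F,d]
After op 9 (swap(1, 7)): offset=0, physical=[A,d,B,D,G,C,F,E], logical=[A,d,B,D,G,C,F,E]

Answer: C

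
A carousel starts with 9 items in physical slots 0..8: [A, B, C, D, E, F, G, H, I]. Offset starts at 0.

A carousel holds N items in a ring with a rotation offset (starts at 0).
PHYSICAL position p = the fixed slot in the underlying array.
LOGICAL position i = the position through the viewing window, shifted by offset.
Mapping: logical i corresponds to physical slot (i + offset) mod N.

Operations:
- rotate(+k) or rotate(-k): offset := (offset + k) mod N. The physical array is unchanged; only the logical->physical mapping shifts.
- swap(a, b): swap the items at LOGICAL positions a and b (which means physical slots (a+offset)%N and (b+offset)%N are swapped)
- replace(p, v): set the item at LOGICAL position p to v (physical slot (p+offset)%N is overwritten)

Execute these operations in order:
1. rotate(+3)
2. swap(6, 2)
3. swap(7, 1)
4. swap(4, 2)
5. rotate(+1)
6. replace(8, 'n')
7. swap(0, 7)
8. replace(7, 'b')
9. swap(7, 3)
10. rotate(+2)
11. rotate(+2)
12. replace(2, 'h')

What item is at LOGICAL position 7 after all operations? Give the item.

Answer: G

Derivation:
After op 1 (rotate(+3)): offset=3, physical=[A,B,C,D,E,F,G,H,I], logical=[D,E,F,G,H,I,A,B,C]
After op 2 (swap(6, 2)): offset=3, physical=[F,B,C,D,E,A,G,H,I], logical=[D,E,A,G,H,I,F,B,C]
After op 3 (swap(7, 1)): offset=3, physical=[F,E,C,D,B,A,G,H,I], logical=[D,B,A,G,H,I,F,E,C]
After op 4 (swap(4, 2)): offset=3, physical=[F,E,C,D,B,H,G,A,I], logical=[D,B,H,G,A,I,F,E,C]
After op 5 (rotate(+1)): offset=4, physical=[F,E,C,D,B,H,G,A,I], logical=[B,H,G,A,I,F,E,C,D]
After op 6 (replace(8, 'n')): offset=4, physical=[F,E,C,n,B,H,G,A,I], logical=[B,H,G,A,I,F,E,C,n]
After op 7 (swap(0, 7)): offset=4, physical=[F,E,B,n,C,H,G,A,I], logical=[C,H,G,A,I,F,E,B,n]
After op 8 (replace(7, 'b')): offset=4, physical=[F,E,b,n,C,H,G,A,I], logical=[C,H,G,A,I,F,E,b,n]
After op 9 (swap(7, 3)): offset=4, physical=[F,E,A,n,C,H,G,b,I], logical=[C,H,G,b,I,F,E,A,n]
After op 10 (rotate(+2)): offset=6, physical=[F,E,A,n,C,H,G,b,I], logical=[G,b,I,F,E,A,n,C,H]
After op 11 (rotate(+2)): offset=8, physical=[F,E,A,n,C,H,G,b,I], logical=[I,F,E,A,n,C,H,G,b]
After op 12 (replace(2, 'h')): offset=8, physical=[F,h,A,n,C,H,G,b,I], logical=[I,F,h,A,n,C,H,G,b]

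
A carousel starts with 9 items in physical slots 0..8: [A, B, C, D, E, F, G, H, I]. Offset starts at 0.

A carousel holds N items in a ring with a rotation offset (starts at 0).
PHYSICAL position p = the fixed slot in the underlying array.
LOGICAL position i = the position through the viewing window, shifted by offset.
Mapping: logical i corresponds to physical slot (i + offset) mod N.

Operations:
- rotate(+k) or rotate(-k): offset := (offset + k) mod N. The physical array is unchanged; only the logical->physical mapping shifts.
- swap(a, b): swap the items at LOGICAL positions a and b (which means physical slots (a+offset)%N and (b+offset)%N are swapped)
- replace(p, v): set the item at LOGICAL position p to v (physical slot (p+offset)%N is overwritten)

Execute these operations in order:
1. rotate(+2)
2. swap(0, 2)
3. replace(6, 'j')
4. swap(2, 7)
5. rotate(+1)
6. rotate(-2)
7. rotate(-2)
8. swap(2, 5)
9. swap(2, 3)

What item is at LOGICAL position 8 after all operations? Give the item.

After op 1 (rotate(+2)): offset=2, physical=[A,B,C,D,E,F,G,H,I], logical=[C,D,E,F,G,H,I,A,B]
After op 2 (swap(0, 2)): offset=2, physical=[A,B,E,D,C,F,G,H,I], logical=[E,D,C,F,G,H,I,A,B]
After op 3 (replace(6, 'j')): offset=2, physical=[A,B,E,D,C,F,G,H,j], logical=[E,D,C,F,G,H,j,A,B]
After op 4 (swap(2, 7)): offset=2, physical=[C,B,E,D,A,F,G,H,j], logical=[E,D,A,F,G,H,j,C,B]
After op 5 (rotate(+1)): offset=3, physical=[C,B,E,D,A,F,G,H,j], logical=[D,A,F,G,H,j,C,B,E]
After op 6 (rotate(-2)): offset=1, physical=[C,B,E,D,A,F,G,H,j], logical=[B,E,D,A,F,G,H,j,C]
After op 7 (rotate(-2)): offset=8, physical=[C,B,E,D,A,F,G,H,j], logical=[j,C,B,E,D,A,F,G,H]
After op 8 (swap(2, 5)): offset=8, physical=[C,A,E,D,B,F,G,H,j], logical=[j,C,A,E,D,B,F,G,H]
After op 9 (swap(2, 3)): offset=8, physical=[C,E,A,D,B,F,G,H,j], logical=[j,C,E,A,D,B,F,G,H]

Answer: H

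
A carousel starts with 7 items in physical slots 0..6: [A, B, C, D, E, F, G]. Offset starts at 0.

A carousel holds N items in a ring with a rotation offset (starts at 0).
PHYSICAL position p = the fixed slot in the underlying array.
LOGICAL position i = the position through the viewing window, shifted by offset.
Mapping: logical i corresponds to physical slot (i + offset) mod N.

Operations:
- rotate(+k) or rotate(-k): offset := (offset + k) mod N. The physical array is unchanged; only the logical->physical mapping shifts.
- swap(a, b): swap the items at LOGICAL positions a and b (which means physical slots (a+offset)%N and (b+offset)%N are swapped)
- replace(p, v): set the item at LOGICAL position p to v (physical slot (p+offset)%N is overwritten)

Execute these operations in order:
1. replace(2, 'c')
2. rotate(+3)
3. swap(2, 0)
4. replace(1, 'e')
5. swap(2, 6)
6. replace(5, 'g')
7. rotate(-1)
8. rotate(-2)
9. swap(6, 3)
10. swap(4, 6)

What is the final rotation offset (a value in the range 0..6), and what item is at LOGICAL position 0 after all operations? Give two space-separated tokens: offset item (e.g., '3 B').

Answer: 0 A

Derivation:
After op 1 (replace(2, 'c')): offset=0, physical=[A,B,c,D,E,F,G], logical=[A,B,c,D,E,F,G]
After op 2 (rotate(+3)): offset=3, physical=[A,B,c,D,E,F,G], logical=[D,E,F,G,A,B,c]
After op 3 (swap(2, 0)): offset=3, physical=[A,B,c,F,E,D,G], logical=[F,E,D,G,A,B,c]
After op 4 (replace(1, 'e')): offset=3, physical=[A,B,c,F,e,D,G], logical=[F,e,D,G,A,B,c]
After op 5 (swap(2, 6)): offset=3, physical=[A,B,D,F,e,c,G], logical=[F,e,c,G,A,B,D]
After op 6 (replace(5, 'g')): offset=3, physical=[A,g,D,F,e,c,G], logical=[F,e,c,G,A,g,D]
After op 7 (rotate(-1)): offset=2, physical=[A,g,D,F,e,c,G], logical=[D,F,e,c,G,A,g]
After op 8 (rotate(-2)): offset=0, physical=[A,g,D,F,e,c,G], logical=[A,g,D,F,e,c,G]
After op 9 (swap(6, 3)): offset=0, physical=[A,g,D,G,e,c,F], logical=[A,g,D,G,e,c,F]
After op 10 (swap(4, 6)): offset=0, physical=[A,g,D,G,F,c,e], logical=[A,g,D,G,F,c,e]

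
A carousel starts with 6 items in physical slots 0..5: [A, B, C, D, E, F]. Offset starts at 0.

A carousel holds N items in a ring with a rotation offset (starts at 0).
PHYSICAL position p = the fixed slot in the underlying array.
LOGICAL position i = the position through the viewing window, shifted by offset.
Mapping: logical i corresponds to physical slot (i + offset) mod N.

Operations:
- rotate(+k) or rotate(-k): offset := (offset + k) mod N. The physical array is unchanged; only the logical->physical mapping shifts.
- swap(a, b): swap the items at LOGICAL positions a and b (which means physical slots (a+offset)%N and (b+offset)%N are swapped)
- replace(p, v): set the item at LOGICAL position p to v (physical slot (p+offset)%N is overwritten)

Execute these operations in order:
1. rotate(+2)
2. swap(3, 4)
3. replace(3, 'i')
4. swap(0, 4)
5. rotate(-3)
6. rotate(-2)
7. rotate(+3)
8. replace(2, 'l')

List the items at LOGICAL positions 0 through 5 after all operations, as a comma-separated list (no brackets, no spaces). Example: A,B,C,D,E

Answer: C,B,l,D,E,i

Derivation:
After op 1 (rotate(+2)): offset=2, physical=[A,B,C,D,E,F], logical=[C,D,E,F,A,B]
After op 2 (swap(3, 4)): offset=2, physical=[F,B,C,D,E,A], logical=[C,D,E,A,F,B]
After op 3 (replace(3, 'i')): offset=2, physical=[F,B,C,D,E,i], logical=[C,D,E,i,F,B]
After op 4 (swap(0, 4)): offset=2, physical=[C,B,F,D,E,i], logical=[F,D,E,i,C,B]
After op 5 (rotate(-3)): offset=5, physical=[C,B,F,D,E,i], logical=[i,C,B,F,D,E]
After op 6 (rotate(-2)): offset=3, physical=[C,B,F,D,E,i], logical=[D,E,i,C,B,F]
After op 7 (rotate(+3)): offset=0, physical=[C,B,F,D,E,i], logical=[C,B,F,D,E,i]
After op 8 (replace(2, 'l')): offset=0, physical=[C,B,l,D,E,i], logical=[C,B,l,D,E,i]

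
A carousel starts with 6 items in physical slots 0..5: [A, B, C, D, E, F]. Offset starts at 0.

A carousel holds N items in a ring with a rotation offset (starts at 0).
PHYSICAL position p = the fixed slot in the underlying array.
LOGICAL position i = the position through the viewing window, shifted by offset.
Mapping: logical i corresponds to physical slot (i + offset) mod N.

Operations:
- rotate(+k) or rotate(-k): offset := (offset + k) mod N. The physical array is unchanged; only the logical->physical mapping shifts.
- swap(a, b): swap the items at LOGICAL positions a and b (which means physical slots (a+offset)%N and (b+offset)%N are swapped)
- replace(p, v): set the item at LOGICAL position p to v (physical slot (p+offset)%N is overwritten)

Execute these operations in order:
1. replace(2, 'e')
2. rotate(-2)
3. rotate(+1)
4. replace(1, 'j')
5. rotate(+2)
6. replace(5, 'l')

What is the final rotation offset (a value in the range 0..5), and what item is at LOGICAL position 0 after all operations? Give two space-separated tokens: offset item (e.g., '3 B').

Answer: 1 B

Derivation:
After op 1 (replace(2, 'e')): offset=0, physical=[A,B,e,D,E,F], logical=[A,B,e,D,E,F]
After op 2 (rotate(-2)): offset=4, physical=[A,B,e,D,E,F], logical=[E,F,A,B,e,D]
After op 3 (rotate(+1)): offset=5, physical=[A,B,e,D,E,F], logical=[F,A,B,e,D,E]
After op 4 (replace(1, 'j')): offset=5, physical=[j,B,e,D,E,F], logical=[F,j,B,e,D,E]
After op 5 (rotate(+2)): offset=1, physical=[j,B,e,D,E,F], logical=[B,e,D,E,F,j]
After op 6 (replace(5, 'l')): offset=1, physical=[l,B,e,D,E,F], logical=[B,e,D,E,F,l]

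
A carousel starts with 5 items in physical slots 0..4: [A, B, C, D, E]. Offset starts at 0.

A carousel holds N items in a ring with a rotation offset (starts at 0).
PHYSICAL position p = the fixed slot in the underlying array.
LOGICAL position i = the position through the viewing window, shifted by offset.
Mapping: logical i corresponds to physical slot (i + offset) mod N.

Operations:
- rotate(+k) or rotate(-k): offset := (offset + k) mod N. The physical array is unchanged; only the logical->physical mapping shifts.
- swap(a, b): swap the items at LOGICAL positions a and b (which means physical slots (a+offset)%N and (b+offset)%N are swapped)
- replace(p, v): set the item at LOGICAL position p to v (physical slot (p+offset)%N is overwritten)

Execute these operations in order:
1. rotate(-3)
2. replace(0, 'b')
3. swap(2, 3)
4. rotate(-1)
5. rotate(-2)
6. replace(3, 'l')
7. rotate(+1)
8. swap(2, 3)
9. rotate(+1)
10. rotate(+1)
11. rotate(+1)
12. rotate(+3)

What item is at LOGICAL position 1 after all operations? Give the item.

Answer: D

Derivation:
After op 1 (rotate(-3)): offset=2, physical=[A,B,C,D,E], logical=[C,D,E,A,B]
After op 2 (replace(0, 'b')): offset=2, physical=[A,B,b,D,E], logical=[b,D,E,A,B]
After op 3 (swap(2, 3)): offset=2, physical=[E,B,b,D,A], logical=[b,D,A,E,B]
After op 4 (rotate(-1)): offset=1, physical=[E,B,b,D,A], logical=[B,b,D,A,E]
After op 5 (rotate(-2)): offset=4, physical=[E,B,b,D,A], logical=[A,E,B,b,D]
After op 6 (replace(3, 'l')): offset=4, physical=[E,B,l,D,A], logical=[A,E,B,l,D]
After op 7 (rotate(+1)): offset=0, physical=[E,B,l,D,A], logical=[E,B,l,D,A]
After op 8 (swap(2, 3)): offset=0, physical=[E,B,D,l,A], logical=[E,B,D,l,A]
After op 9 (rotate(+1)): offset=1, physical=[E,B,D,l,A], logical=[B,D,l,A,E]
After op 10 (rotate(+1)): offset=2, physical=[E,B,D,l,A], logical=[D,l,A,E,B]
After op 11 (rotate(+1)): offset=3, physical=[E,B,D,l,A], logical=[l,A,E,B,D]
After op 12 (rotate(+3)): offset=1, physical=[E,B,D,l,A], logical=[B,D,l,A,E]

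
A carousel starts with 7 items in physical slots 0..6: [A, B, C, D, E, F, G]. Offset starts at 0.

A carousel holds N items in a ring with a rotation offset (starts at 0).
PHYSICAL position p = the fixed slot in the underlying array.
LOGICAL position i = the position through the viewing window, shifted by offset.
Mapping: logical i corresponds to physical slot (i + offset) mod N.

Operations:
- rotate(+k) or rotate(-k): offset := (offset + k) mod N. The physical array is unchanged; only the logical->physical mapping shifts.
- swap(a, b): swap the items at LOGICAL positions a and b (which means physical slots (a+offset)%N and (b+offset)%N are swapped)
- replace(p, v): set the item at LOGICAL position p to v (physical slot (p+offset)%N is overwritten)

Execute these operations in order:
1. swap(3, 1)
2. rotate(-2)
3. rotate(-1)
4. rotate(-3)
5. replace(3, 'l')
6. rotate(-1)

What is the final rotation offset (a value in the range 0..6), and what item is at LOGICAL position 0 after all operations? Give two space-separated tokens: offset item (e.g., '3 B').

After op 1 (swap(3, 1)): offset=0, physical=[A,D,C,B,E,F,G], logical=[A,D,C,B,E,F,G]
After op 2 (rotate(-2)): offset=5, physical=[A,D,C,B,E,F,G], logical=[F,G,A,D,C,B,E]
After op 3 (rotate(-1)): offset=4, physical=[A,D,C,B,E,F,G], logical=[E,F,G,A,D,C,B]
After op 4 (rotate(-3)): offset=1, physical=[A,D,C,B,E,F,G], logical=[D,C,B,E,F,G,A]
After op 5 (replace(3, 'l')): offset=1, physical=[A,D,C,B,l,F,G], logical=[D,C,B,l,F,G,A]
After op 6 (rotate(-1)): offset=0, physical=[A,D,C,B,l,F,G], logical=[A,D,C,B,l,F,G]

Answer: 0 A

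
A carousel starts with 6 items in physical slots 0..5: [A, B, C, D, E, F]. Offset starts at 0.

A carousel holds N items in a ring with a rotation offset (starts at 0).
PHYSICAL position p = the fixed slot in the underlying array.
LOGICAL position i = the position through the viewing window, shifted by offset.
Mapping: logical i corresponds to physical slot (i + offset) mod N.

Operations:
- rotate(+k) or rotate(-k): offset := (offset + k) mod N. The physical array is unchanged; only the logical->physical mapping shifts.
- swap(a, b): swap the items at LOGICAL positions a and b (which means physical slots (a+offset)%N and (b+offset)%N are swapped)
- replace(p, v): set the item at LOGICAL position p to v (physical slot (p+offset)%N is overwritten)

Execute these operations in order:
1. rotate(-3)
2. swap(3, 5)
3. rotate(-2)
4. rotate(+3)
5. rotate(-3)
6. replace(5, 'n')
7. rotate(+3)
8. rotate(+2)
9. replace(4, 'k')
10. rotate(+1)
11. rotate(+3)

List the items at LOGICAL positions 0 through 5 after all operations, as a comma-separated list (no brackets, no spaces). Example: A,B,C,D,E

After op 1 (rotate(-3)): offset=3, physical=[A,B,C,D,E,F], logical=[D,E,F,A,B,C]
After op 2 (swap(3, 5)): offset=3, physical=[C,B,A,D,E,F], logical=[D,E,F,C,B,A]
After op 3 (rotate(-2)): offset=1, physical=[C,B,A,D,E,F], logical=[B,A,D,E,F,C]
After op 4 (rotate(+3)): offset=4, physical=[C,B,A,D,E,F], logical=[E,F,C,B,A,D]
After op 5 (rotate(-3)): offset=1, physical=[C,B,A,D,E,F], logical=[B,A,D,E,F,C]
After op 6 (replace(5, 'n')): offset=1, physical=[n,B,A,D,E,F], logical=[B,A,D,E,F,n]
After op 7 (rotate(+3)): offset=4, physical=[n,B,A,D,E,F], logical=[E,F,n,B,A,D]
After op 8 (rotate(+2)): offset=0, physical=[n,B,A,D,E,F], logical=[n,B,A,D,E,F]
After op 9 (replace(4, 'k')): offset=0, physical=[n,B,A,D,k,F], logical=[n,B,A,D,k,F]
After op 10 (rotate(+1)): offset=1, physical=[n,B,A,D,k,F], logical=[B,A,D,k,F,n]
After op 11 (rotate(+3)): offset=4, physical=[n,B,A,D,k,F], logical=[k,F,n,B,A,D]

Answer: k,F,n,B,A,D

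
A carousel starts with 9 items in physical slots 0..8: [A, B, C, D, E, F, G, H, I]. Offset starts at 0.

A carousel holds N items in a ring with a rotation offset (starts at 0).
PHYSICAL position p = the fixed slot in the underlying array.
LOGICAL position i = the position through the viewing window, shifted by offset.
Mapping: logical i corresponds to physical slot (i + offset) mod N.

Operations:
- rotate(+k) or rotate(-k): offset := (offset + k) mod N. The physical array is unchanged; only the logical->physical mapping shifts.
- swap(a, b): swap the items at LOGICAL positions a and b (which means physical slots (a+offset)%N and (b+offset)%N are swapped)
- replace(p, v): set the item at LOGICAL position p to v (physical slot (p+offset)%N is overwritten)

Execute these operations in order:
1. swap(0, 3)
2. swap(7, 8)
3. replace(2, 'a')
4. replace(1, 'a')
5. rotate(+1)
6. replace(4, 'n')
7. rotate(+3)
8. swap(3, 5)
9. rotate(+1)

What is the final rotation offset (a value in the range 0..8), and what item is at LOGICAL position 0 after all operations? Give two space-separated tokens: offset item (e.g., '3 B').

After op 1 (swap(0, 3)): offset=0, physical=[D,B,C,A,E,F,G,H,I], logical=[D,B,C,A,E,F,G,H,I]
After op 2 (swap(7, 8)): offset=0, physical=[D,B,C,A,E,F,G,I,H], logical=[D,B,C,A,E,F,G,I,H]
After op 3 (replace(2, 'a')): offset=0, physical=[D,B,a,A,E,F,G,I,H], logical=[D,B,a,A,E,F,G,I,H]
After op 4 (replace(1, 'a')): offset=0, physical=[D,a,a,A,E,F,G,I,H], logical=[D,a,a,A,E,F,G,I,H]
After op 5 (rotate(+1)): offset=1, physical=[D,a,a,A,E,F,G,I,H], logical=[a,a,A,E,F,G,I,H,D]
After op 6 (replace(4, 'n')): offset=1, physical=[D,a,a,A,E,n,G,I,H], logical=[a,a,A,E,n,G,I,H,D]
After op 7 (rotate(+3)): offset=4, physical=[D,a,a,A,E,n,G,I,H], logical=[E,n,G,I,H,D,a,a,A]
After op 8 (swap(3, 5)): offset=4, physical=[I,a,a,A,E,n,G,D,H], logical=[E,n,G,D,H,I,a,a,A]
After op 9 (rotate(+1)): offset=5, physical=[I,a,a,A,E,n,G,D,H], logical=[n,G,D,H,I,a,a,A,E]

Answer: 5 n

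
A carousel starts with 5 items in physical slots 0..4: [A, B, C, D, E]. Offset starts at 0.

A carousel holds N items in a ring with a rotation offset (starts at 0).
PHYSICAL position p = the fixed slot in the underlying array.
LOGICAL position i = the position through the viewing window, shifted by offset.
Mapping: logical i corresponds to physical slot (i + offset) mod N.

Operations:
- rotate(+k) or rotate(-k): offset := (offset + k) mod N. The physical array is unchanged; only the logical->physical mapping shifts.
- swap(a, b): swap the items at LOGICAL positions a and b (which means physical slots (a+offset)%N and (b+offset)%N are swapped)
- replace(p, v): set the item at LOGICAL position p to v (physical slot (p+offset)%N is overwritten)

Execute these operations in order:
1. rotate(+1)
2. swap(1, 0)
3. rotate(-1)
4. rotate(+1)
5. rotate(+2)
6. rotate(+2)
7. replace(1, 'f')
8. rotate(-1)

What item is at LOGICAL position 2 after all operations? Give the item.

Answer: f

Derivation:
After op 1 (rotate(+1)): offset=1, physical=[A,B,C,D,E], logical=[B,C,D,E,A]
After op 2 (swap(1, 0)): offset=1, physical=[A,C,B,D,E], logical=[C,B,D,E,A]
After op 3 (rotate(-1)): offset=0, physical=[A,C,B,D,E], logical=[A,C,B,D,E]
After op 4 (rotate(+1)): offset=1, physical=[A,C,B,D,E], logical=[C,B,D,E,A]
After op 5 (rotate(+2)): offset=3, physical=[A,C,B,D,E], logical=[D,E,A,C,B]
After op 6 (rotate(+2)): offset=0, physical=[A,C,B,D,E], logical=[A,C,B,D,E]
After op 7 (replace(1, 'f')): offset=0, physical=[A,f,B,D,E], logical=[A,f,B,D,E]
After op 8 (rotate(-1)): offset=4, physical=[A,f,B,D,E], logical=[E,A,f,B,D]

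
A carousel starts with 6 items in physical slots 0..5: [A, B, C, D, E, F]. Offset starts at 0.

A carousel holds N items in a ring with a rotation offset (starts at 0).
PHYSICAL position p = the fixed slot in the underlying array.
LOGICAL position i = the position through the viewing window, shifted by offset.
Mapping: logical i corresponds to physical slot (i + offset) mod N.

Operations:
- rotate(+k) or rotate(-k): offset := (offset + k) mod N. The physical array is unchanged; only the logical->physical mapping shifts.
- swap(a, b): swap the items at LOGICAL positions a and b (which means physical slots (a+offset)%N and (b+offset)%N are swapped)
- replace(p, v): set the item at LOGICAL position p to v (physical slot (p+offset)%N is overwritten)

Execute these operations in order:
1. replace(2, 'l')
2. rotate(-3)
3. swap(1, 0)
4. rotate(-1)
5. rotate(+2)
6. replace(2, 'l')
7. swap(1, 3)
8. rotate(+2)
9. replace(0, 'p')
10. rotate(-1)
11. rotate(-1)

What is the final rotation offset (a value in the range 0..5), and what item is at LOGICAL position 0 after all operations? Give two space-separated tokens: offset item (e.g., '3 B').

After op 1 (replace(2, 'l')): offset=0, physical=[A,B,l,D,E,F], logical=[A,B,l,D,E,F]
After op 2 (rotate(-3)): offset=3, physical=[A,B,l,D,E,F], logical=[D,E,F,A,B,l]
After op 3 (swap(1, 0)): offset=3, physical=[A,B,l,E,D,F], logical=[E,D,F,A,B,l]
After op 4 (rotate(-1)): offset=2, physical=[A,B,l,E,D,F], logical=[l,E,D,F,A,B]
After op 5 (rotate(+2)): offset=4, physical=[A,B,l,E,D,F], logical=[D,F,A,B,l,E]
After op 6 (replace(2, 'l')): offset=4, physical=[l,B,l,E,D,F], logical=[D,F,l,B,l,E]
After op 7 (swap(1, 3)): offset=4, physical=[l,F,l,E,D,B], logical=[D,B,l,F,l,E]
After op 8 (rotate(+2)): offset=0, physical=[l,F,l,E,D,B], logical=[l,F,l,E,D,B]
After op 9 (replace(0, 'p')): offset=0, physical=[p,F,l,E,D,B], logical=[p,F,l,E,D,B]
After op 10 (rotate(-1)): offset=5, physical=[p,F,l,E,D,B], logical=[B,p,F,l,E,D]
After op 11 (rotate(-1)): offset=4, physical=[p,F,l,E,D,B], logical=[D,B,p,F,l,E]

Answer: 4 D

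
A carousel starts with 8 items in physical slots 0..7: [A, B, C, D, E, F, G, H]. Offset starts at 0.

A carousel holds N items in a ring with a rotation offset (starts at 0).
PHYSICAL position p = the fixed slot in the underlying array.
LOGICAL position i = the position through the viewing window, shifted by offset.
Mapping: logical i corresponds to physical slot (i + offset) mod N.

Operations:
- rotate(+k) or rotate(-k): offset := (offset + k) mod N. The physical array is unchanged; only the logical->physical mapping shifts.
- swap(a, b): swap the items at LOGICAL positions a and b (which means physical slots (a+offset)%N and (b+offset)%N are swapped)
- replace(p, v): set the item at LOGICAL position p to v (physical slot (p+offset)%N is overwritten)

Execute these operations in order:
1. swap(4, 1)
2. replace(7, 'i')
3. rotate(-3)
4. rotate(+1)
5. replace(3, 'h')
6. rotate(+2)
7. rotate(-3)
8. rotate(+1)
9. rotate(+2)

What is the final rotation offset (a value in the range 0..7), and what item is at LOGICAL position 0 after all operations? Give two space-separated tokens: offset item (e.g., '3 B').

After op 1 (swap(4, 1)): offset=0, physical=[A,E,C,D,B,F,G,H], logical=[A,E,C,D,B,F,G,H]
After op 2 (replace(7, 'i')): offset=0, physical=[A,E,C,D,B,F,G,i], logical=[A,E,C,D,B,F,G,i]
After op 3 (rotate(-3)): offset=5, physical=[A,E,C,D,B,F,G,i], logical=[F,G,i,A,E,C,D,B]
After op 4 (rotate(+1)): offset=6, physical=[A,E,C,D,B,F,G,i], logical=[G,i,A,E,C,D,B,F]
After op 5 (replace(3, 'h')): offset=6, physical=[A,h,C,D,B,F,G,i], logical=[G,i,A,h,C,D,B,F]
After op 6 (rotate(+2)): offset=0, physical=[A,h,C,D,B,F,G,i], logical=[A,h,C,D,B,F,G,i]
After op 7 (rotate(-3)): offset=5, physical=[A,h,C,D,B,F,G,i], logical=[F,G,i,A,h,C,D,B]
After op 8 (rotate(+1)): offset=6, physical=[A,h,C,D,B,F,G,i], logical=[G,i,A,h,C,D,B,F]
After op 9 (rotate(+2)): offset=0, physical=[A,h,C,D,B,F,G,i], logical=[A,h,C,D,B,F,G,i]

Answer: 0 A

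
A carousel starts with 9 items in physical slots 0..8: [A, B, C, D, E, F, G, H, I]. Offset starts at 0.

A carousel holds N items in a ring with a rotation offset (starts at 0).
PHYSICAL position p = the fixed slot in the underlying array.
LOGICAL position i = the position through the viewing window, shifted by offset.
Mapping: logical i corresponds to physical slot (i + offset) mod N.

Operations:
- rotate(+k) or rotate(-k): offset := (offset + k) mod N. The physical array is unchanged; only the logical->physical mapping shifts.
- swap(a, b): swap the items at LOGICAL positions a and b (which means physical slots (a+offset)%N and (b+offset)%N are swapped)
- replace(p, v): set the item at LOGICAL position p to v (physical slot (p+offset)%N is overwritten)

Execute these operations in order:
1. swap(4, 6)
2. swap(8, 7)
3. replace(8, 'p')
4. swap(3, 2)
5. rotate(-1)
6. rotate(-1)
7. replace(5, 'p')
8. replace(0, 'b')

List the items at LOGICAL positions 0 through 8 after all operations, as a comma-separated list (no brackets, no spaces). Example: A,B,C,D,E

Answer: b,p,A,B,D,p,G,F,E

Derivation:
After op 1 (swap(4, 6)): offset=0, physical=[A,B,C,D,G,F,E,H,I], logical=[A,B,C,D,G,F,E,H,I]
After op 2 (swap(8, 7)): offset=0, physical=[A,B,C,D,G,F,E,I,H], logical=[A,B,C,D,G,F,E,I,H]
After op 3 (replace(8, 'p')): offset=0, physical=[A,B,C,D,G,F,E,I,p], logical=[A,B,C,D,G,F,E,I,p]
After op 4 (swap(3, 2)): offset=0, physical=[A,B,D,C,G,F,E,I,p], logical=[A,B,D,C,G,F,E,I,p]
After op 5 (rotate(-1)): offset=8, physical=[A,B,D,C,G,F,E,I,p], logical=[p,A,B,D,C,G,F,E,I]
After op 6 (rotate(-1)): offset=7, physical=[A,B,D,C,G,F,E,I,p], logical=[I,p,A,B,D,C,G,F,E]
After op 7 (replace(5, 'p')): offset=7, physical=[A,B,D,p,G,F,E,I,p], logical=[I,p,A,B,D,p,G,F,E]
After op 8 (replace(0, 'b')): offset=7, physical=[A,B,D,p,G,F,E,b,p], logical=[b,p,A,B,D,p,G,F,E]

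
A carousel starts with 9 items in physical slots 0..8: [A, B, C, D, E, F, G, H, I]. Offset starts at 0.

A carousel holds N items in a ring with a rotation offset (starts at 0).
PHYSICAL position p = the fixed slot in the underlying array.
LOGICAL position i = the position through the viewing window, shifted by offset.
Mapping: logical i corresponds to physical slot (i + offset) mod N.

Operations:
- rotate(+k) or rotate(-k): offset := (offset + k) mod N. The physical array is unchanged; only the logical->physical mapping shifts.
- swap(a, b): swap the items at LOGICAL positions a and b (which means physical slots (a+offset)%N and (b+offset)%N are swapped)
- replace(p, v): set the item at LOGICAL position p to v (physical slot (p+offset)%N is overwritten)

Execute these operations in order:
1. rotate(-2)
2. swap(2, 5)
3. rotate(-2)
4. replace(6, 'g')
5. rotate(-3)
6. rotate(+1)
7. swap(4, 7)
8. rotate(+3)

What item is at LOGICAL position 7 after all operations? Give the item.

After op 1 (rotate(-2)): offset=7, physical=[A,B,C,D,E,F,G,H,I], logical=[H,I,A,B,C,D,E,F,G]
After op 2 (swap(2, 5)): offset=7, physical=[D,B,C,A,E,F,G,H,I], logical=[H,I,D,B,C,A,E,F,G]
After op 3 (rotate(-2)): offset=5, physical=[D,B,C,A,E,F,G,H,I], logical=[F,G,H,I,D,B,C,A,E]
After op 4 (replace(6, 'g')): offset=5, physical=[D,B,g,A,E,F,G,H,I], logical=[F,G,H,I,D,B,g,A,E]
After op 5 (rotate(-3)): offset=2, physical=[D,B,g,A,E,F,G,H,I], logical=[g,A,E,F,G,H,I,D,B]
After op 6 (rotate(+1)): offset=3, physical=[D,B,g,A,E,F,G,H,I], logical=[A,E,F,G,H,I,D,B,g]
After op 7 (swap(4, 7)): offset=3, physical=[D,H,g,A,E,F,G,B,I], logical=[A,E,F,G,B,I,D,H,g]
After op 8 (rotate(+3)): offset=6, physical=[D,H,g,A,E,F,G,B,I], logical=[G,B,I,D,H,g,A,E,F]

Answer: E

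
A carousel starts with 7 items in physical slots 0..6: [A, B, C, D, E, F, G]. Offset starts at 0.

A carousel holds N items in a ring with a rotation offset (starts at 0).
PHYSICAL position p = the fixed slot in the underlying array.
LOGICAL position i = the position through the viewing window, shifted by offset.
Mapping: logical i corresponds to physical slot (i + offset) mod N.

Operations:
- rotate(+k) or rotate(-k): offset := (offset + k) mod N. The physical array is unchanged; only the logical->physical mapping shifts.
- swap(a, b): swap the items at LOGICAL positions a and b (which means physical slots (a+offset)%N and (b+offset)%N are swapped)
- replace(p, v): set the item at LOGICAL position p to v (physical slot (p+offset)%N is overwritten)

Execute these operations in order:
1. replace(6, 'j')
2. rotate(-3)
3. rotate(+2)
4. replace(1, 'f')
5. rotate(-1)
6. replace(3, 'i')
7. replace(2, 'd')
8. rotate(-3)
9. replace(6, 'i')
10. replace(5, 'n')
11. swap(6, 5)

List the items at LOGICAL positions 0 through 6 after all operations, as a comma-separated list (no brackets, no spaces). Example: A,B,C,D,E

After op 1 (replace(6, 'j')): offset=0, physical=[A,B,C,D,E,F,j], logical=[A,B,C,D,E,F,j]
After op 2 (rotate(-3)): offset=4, physical=[A,B,C,D,E,F,j], logical=[E,F,j,A,B,C,D]
After op 3 (rotate(+2)): offset=6, physical=[A,B,C,D,E,F,j], logical=[j,A,B,C,D,E,F]
After op 4 (replace(1, 'f')): offset=6, physical=[f,B,C,D,E,F,j], logical=[j,f,B,C,D,E,F]
After op 5 (rotate(-1)): offset=5, physical=[f,B,C,D,E,F,j], logical=[F,j,f,B,C,D,E]
After op 6 (replace(3, 'i')): offset=5, physical=[f,i,C,D,E,F,j], logical=[F,j,f,i,C,D,E]
After op 7 (replace(2, 'd')): offset=5, physical=[d,i,C,D,E,F,j], logical=[F,j,d,i,C,D,E]
After op 8 (rotate(-3)): offset=2, physical=[d,i,C,D,E,F,j], logical=[C,D,E,F,j,d,i]
After op 9 (replace(6, 'i')): offset=2, physical=[d,i,C,D,E,F,j], logical=[C,D,E,F,j,d,i]
After op 10 (replace(5, 'n')): offset=2, physical=[n,i,C,D,E,F,j], logical=[C,D,E,F,j,n,i]
After op 11 (swap(6, 5)): offset=2, physical=[i,n,C,D,E,F,j], logical=[C,D,E,F,j,i,n]

Answer: C,D,E,F,j,i,n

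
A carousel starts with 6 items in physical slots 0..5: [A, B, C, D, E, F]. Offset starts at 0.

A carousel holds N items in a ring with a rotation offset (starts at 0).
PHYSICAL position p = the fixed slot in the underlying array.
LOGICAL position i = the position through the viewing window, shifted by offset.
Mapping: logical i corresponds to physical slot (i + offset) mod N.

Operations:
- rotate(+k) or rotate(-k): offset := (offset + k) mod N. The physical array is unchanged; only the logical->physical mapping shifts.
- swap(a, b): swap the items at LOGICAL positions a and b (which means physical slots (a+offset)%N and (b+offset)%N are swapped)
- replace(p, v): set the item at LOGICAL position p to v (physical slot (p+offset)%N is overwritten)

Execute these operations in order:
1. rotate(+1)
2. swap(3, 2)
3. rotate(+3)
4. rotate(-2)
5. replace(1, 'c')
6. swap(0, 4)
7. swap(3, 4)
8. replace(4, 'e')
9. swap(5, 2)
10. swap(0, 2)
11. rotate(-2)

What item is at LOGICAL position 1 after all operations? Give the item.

Answer: D

Derivation:
After op 1 (rotate(+1)): offset=1, physical=[A,B,C,D,E,F], logical=[B,C,D,E,F,A]
After op 2 (swap(3, 2)): offset=1, physical=[A,B,C,E,D,F], logical=[B,C,E,D,F,A]
After op 3 (rotate(+3)): offset=4, physical=[A,B,C,E,D,F], logical=[D,F,A,B,C,E]
After op 4 (rotate(-2)): offset=2, physical=[A,B,C,E,D,F], logical=[C,E,D,F,A,B]
After op 5 (replace(1, 'c')): offset=2, physical=[A,B,C,c,D,F], logical=[C,c,D,F,A,B]
After op 6 (swap(0, 4)): offset=2, physical=[C,B,A,c,D,F], logical=[A,c,D,F,C,B]
After op 7 (swap(3, 4)): offset=2, physical=[F,B,A,c,D,C], logical=[A,c,D,C,F,B]
After op 8 (replace(4, 'e')): offset=2, physical=[e,B,A,c,D,C], logical=[A,c,D,C,e,B]
After op 9 (swap(5, 2)): offset=2, physical=[e,D,A,c,B,C], logical=[A,c,B,C,e,D]
After op 10 (swap(0, 2)): offset=2, physical=[e,D,B,c,A,C], logical=[B,c,A,C,e,D]
After op 11 (rotate(-2)): offset=0, physical=[e,D,B,c,A,C], logical=[e,D,B,c,A,C]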